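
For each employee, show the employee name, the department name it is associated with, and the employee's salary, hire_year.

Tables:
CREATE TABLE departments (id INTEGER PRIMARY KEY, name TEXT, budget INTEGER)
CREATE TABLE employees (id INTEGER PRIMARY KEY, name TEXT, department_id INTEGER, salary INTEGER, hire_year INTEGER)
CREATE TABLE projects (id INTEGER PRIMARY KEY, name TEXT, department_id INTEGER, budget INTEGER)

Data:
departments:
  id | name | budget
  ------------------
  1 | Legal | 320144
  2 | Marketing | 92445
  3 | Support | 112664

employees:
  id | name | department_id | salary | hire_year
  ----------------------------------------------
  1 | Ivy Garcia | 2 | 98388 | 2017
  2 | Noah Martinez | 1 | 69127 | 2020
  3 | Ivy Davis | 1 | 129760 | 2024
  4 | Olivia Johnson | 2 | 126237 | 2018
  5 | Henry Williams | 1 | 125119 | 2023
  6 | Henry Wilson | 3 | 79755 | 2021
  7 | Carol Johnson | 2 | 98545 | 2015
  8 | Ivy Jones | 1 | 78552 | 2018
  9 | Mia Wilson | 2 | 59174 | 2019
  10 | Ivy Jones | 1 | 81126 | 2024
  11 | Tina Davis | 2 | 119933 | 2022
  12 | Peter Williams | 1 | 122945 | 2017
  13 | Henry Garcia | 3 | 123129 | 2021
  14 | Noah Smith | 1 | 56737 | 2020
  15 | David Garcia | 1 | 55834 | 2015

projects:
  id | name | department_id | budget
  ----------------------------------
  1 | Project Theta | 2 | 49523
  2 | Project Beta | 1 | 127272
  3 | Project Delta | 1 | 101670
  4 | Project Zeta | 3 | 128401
SELECT c.name, p.name AS department, c.salary, c.hire_year FROM employees c JOIN departments p ON c.department_id = p.id

Execution result:
name | department | salary | hire_year
Ivy Garcia | Marketing | 98388 | 2017
Noah Martinez | Legal | 69127 | 2020
Ivy Davis | Legal | 129760 | 2024
Olivia Johnson | Marketing | 126237 | 2018
Henry Williams | Legal | 125119 | 2023
Henry Wilson | Support | 79755 | 2021
Carol Johnson | Marketing | 98545 | 2015
Ivy Jones | Legal | 78552 | 2018
Mia Wilson | Marketing | 59174 | 2019
Ivy Jones | Legal | 81126 | 2024
Tina Davis | Marketing | 119933 | 2022
Peter Williams | Legal | 122945 | 2017
Henry Garcia | Support | 123129 | 2021
Noah Smith | Legal | 56737 | 2020
David Garcia | Legal | 55834 | 2015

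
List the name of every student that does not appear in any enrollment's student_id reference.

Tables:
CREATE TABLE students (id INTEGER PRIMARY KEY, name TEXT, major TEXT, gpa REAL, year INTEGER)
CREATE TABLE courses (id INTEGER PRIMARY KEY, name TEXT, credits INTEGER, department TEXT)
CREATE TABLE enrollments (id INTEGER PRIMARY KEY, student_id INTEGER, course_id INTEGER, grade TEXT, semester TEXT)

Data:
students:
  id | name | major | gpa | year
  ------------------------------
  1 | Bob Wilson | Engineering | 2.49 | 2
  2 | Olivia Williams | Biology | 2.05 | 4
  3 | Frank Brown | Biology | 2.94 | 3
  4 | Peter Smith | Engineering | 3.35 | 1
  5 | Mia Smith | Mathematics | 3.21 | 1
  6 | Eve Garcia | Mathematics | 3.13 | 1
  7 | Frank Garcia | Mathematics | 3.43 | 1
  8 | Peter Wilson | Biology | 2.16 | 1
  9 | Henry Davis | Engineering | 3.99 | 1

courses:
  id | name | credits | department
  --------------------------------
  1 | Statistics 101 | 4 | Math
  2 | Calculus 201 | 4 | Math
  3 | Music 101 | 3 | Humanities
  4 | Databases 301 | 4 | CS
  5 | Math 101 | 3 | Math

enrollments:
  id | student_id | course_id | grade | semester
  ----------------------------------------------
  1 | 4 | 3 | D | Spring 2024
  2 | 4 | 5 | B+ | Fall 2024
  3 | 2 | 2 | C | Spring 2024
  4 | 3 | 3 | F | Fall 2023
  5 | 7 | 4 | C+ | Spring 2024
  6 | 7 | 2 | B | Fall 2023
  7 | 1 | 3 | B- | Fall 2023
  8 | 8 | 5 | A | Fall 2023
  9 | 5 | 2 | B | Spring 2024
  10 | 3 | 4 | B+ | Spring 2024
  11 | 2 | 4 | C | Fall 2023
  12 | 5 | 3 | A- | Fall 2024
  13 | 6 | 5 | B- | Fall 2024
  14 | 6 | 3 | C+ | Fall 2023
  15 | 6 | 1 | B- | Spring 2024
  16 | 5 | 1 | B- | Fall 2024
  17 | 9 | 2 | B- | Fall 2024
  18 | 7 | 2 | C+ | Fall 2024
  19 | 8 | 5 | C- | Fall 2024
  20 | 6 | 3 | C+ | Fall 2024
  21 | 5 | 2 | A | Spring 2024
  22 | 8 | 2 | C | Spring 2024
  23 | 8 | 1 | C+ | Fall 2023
SELECT p.name FROM students p LEFT JOIN enrollments c ON c.student_id = p.id WHERE c.id IS NULL

Execution result:
(no rows)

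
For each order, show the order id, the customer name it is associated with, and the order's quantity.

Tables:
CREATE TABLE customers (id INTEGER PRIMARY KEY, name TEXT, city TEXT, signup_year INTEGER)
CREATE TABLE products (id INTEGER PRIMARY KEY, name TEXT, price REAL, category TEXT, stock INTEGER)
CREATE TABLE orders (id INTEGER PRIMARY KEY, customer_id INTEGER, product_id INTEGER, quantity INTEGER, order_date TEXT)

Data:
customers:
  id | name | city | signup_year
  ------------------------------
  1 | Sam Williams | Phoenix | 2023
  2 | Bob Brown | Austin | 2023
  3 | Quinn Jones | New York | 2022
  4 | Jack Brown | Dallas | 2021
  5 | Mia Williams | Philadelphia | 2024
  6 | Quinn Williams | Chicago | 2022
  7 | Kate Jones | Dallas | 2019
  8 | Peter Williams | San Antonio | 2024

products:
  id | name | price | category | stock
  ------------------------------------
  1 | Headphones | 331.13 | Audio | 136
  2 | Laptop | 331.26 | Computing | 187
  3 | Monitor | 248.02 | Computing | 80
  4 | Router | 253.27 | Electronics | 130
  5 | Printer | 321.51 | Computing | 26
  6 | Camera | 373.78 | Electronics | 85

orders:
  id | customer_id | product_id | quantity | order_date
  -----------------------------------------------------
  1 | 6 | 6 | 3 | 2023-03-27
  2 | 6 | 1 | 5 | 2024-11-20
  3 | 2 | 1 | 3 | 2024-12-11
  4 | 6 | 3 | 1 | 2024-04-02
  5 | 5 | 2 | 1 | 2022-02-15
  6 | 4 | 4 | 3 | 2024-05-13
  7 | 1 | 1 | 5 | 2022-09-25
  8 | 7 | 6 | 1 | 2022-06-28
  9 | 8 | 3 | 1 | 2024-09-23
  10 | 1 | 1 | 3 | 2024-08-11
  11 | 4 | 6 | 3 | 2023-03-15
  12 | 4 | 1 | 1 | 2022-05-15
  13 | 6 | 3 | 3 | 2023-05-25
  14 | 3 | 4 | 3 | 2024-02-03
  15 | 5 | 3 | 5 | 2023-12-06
SELECT c.id, p.name AS customer, c.quantity FROM orders c JOIN customers p ON c.customer_id = p.id

Execution result:
id | customer | quantity
1 | Quinn Williams | 3
2 | Quinn Williams | 5
3 | Bob Brown | 3
4 | Quinn Williams | 1
5 | Mia Williams | 1
6 | Jack Brown | 3
7 | Sam Williams | 5
8 | Kate Jones | 1
9 | Peter Williams | 1
10 | Sam Williams | 3
11 | Jack Brown | 3
12 | Jack Brown | 1
13 | Quinn Williams | 3
14 | Quinn Jones | 3
15 | Mia Williams | 5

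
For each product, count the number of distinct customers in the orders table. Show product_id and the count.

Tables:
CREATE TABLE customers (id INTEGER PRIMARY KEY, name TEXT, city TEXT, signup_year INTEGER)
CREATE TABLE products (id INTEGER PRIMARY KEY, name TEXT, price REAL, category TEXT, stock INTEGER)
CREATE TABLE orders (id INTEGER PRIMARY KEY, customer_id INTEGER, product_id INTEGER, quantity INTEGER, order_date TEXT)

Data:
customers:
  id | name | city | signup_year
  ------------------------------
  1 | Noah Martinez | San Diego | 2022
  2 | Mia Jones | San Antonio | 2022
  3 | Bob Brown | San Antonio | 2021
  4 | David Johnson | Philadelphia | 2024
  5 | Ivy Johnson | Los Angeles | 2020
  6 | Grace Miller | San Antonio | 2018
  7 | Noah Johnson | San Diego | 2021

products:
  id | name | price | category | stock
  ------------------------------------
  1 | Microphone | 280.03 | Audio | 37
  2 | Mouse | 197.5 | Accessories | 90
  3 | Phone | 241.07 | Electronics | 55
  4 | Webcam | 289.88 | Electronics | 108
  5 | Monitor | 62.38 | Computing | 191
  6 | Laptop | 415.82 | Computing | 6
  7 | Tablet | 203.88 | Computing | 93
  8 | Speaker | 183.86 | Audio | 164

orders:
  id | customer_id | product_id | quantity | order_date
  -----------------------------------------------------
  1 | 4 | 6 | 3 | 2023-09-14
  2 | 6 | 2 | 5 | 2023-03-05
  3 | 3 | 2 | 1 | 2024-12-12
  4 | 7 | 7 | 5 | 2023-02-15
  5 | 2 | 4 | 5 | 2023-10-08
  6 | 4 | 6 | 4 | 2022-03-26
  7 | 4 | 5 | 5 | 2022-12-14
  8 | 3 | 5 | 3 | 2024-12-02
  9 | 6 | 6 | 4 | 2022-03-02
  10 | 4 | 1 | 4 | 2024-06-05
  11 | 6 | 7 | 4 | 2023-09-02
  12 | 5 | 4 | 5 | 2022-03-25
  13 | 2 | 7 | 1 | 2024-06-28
SELECT product_id, COUNT(DISTINCT customer_id) AS distinct_customer_count FROM orders GROUP BY product_id

Execution result:
product_id | distinct_customer_count
1 | 1
2 | 2
4 | 2
5 | 2
6 | 2
7 | 3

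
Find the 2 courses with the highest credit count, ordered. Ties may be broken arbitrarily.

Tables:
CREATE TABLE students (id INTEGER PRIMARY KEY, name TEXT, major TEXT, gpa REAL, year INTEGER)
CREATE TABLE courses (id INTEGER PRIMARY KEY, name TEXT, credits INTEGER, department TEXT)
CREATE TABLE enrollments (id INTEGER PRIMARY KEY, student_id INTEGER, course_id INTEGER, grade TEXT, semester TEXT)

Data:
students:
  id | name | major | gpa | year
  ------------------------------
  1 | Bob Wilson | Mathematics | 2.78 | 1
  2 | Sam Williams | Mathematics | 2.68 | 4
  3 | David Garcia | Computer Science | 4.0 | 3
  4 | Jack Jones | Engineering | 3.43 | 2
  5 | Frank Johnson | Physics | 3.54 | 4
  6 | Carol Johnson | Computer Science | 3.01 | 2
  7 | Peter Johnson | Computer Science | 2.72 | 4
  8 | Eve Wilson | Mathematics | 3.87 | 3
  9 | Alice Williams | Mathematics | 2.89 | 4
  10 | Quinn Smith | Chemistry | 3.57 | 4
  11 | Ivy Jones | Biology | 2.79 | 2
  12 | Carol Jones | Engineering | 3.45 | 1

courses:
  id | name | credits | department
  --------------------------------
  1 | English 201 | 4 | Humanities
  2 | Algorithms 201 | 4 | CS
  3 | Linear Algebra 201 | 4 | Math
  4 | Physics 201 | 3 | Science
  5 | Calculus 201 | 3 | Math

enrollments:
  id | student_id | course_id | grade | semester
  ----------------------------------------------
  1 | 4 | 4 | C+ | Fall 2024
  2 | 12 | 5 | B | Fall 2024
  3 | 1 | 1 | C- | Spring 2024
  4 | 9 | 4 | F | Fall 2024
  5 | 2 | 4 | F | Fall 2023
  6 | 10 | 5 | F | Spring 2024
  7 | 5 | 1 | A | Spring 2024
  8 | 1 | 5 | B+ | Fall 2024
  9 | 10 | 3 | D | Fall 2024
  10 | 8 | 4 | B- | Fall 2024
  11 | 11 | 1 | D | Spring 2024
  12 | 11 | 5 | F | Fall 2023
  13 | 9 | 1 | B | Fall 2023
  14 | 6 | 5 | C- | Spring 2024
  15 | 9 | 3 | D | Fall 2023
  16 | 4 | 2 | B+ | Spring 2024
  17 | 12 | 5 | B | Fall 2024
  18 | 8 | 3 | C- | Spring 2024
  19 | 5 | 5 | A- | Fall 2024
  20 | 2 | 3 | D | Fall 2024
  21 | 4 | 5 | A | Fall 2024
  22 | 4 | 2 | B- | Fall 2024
SELECT name, credits FROM courses ORDER BY credits DESC LIMIT 2

Execution result:
name | credits
English 201 | 4
Algorithms 201 | 4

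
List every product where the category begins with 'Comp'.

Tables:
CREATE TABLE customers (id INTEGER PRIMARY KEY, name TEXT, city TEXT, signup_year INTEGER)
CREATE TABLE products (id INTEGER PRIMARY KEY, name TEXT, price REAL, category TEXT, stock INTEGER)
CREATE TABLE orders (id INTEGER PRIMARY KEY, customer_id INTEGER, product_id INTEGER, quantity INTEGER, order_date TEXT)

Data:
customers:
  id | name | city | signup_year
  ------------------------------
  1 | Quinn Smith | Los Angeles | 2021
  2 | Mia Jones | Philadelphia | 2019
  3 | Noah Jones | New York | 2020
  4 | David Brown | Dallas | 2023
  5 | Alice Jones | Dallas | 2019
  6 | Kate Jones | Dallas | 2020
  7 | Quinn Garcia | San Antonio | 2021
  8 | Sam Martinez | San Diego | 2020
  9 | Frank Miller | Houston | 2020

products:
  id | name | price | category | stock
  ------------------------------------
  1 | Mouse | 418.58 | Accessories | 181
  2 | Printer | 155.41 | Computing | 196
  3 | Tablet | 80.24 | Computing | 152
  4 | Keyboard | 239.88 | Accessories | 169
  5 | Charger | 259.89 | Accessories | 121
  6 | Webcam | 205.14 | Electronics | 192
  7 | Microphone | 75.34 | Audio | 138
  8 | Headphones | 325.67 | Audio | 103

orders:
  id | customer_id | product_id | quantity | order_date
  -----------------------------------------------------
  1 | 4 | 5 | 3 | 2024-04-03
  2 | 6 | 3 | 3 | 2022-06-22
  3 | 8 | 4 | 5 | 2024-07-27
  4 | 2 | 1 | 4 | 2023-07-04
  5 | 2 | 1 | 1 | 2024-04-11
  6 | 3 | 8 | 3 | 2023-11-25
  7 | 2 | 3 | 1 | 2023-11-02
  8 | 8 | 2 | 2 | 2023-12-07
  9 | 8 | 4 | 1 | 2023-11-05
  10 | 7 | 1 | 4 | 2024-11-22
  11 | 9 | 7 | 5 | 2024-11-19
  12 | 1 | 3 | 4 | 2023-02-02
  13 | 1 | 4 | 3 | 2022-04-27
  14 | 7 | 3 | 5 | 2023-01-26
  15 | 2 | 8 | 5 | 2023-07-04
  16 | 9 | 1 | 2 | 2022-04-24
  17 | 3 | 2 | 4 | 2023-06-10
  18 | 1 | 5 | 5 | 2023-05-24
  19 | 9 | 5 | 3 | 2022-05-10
SELECT name, category FROM products WHERE category LIKE 'Comp%'

Execution result:
name | category
Printer | Computing
Tablet | Computing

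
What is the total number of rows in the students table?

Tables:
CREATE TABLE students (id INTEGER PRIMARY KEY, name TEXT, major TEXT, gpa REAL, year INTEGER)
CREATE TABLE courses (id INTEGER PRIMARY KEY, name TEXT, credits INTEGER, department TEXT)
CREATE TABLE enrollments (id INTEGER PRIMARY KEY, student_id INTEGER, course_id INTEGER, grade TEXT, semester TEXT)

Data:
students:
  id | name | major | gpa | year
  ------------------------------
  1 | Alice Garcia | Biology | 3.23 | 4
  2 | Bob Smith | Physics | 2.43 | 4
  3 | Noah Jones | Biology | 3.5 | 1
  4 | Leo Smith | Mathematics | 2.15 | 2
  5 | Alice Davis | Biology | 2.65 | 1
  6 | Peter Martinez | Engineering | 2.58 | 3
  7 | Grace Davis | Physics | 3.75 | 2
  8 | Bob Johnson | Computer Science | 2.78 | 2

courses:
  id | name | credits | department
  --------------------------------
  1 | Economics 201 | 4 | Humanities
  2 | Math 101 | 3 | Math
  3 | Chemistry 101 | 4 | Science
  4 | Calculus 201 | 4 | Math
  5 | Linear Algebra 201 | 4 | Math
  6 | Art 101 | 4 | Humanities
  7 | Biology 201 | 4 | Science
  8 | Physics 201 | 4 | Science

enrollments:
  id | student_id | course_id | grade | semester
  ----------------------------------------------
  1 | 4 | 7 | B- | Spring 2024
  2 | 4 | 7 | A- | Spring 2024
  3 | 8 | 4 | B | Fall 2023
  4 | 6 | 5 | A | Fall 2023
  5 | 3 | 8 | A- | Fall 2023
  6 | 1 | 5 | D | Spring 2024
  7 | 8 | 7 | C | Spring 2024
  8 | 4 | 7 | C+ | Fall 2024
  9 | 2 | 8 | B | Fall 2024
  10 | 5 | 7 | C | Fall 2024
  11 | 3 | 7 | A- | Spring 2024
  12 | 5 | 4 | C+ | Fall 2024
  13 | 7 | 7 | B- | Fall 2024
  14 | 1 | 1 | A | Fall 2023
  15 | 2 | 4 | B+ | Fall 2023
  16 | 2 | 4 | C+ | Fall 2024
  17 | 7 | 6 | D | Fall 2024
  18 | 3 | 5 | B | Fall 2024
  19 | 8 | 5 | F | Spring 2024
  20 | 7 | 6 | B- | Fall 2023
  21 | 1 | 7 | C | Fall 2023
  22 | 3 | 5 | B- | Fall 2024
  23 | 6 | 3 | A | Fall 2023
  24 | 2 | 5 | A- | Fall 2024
SELECT COUNT(*) FROM students

Execution result:
8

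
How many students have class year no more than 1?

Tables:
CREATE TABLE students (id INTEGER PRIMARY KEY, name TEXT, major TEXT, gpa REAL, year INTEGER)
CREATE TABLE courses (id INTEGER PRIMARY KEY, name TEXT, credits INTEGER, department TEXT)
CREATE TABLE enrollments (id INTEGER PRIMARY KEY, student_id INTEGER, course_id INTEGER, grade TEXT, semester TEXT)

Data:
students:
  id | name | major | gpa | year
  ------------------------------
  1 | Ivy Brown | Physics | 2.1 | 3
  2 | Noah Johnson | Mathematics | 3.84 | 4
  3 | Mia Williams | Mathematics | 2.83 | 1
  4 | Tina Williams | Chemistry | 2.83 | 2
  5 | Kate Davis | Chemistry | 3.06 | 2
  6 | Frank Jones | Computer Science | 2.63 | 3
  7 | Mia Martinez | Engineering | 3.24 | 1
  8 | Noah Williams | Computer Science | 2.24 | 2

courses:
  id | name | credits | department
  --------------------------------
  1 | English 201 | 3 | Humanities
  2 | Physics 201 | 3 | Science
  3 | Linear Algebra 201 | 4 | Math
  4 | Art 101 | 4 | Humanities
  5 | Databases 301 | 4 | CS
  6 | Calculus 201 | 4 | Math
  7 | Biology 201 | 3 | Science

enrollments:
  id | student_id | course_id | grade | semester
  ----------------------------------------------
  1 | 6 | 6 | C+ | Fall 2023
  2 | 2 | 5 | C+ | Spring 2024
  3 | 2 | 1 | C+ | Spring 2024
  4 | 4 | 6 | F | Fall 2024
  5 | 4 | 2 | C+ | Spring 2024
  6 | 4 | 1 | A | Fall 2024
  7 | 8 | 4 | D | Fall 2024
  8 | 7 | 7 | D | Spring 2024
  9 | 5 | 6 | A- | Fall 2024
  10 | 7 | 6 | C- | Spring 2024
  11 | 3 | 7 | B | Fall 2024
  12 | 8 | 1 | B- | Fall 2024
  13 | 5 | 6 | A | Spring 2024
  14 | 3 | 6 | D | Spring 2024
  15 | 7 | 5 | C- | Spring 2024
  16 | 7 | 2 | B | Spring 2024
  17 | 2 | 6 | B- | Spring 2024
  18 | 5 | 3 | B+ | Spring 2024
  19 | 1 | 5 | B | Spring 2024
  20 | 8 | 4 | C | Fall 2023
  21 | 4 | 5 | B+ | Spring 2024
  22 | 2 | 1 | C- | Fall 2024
SELECT COUNT(*) FROM students WHERE year <= 1

Execution result:
2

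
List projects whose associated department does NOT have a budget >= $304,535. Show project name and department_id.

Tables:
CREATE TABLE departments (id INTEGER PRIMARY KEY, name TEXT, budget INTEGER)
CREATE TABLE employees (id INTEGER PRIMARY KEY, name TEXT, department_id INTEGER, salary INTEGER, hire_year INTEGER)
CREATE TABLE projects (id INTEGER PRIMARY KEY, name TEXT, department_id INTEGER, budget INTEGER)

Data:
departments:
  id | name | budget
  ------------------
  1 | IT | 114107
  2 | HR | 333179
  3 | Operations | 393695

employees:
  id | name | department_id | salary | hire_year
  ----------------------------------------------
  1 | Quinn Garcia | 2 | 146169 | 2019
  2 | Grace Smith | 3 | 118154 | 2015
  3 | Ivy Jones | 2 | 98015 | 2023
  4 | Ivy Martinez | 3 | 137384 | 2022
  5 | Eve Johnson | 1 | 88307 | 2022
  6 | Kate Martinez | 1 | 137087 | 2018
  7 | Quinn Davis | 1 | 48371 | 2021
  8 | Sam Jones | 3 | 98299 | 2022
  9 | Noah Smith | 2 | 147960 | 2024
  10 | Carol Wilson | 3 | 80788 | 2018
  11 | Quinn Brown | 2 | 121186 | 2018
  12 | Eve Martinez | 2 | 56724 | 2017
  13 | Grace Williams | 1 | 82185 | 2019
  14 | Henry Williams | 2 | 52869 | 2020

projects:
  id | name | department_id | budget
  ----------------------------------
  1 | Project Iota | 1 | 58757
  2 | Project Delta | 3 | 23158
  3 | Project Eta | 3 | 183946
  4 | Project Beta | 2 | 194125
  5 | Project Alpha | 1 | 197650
SELECT name, department_id FROM projects WHERE department_id NOT IN (SELECT id FROM departments WHERE budget >= 304535)

Execution result:
name | department_id
Project Iota | 1
Project Alpha | 1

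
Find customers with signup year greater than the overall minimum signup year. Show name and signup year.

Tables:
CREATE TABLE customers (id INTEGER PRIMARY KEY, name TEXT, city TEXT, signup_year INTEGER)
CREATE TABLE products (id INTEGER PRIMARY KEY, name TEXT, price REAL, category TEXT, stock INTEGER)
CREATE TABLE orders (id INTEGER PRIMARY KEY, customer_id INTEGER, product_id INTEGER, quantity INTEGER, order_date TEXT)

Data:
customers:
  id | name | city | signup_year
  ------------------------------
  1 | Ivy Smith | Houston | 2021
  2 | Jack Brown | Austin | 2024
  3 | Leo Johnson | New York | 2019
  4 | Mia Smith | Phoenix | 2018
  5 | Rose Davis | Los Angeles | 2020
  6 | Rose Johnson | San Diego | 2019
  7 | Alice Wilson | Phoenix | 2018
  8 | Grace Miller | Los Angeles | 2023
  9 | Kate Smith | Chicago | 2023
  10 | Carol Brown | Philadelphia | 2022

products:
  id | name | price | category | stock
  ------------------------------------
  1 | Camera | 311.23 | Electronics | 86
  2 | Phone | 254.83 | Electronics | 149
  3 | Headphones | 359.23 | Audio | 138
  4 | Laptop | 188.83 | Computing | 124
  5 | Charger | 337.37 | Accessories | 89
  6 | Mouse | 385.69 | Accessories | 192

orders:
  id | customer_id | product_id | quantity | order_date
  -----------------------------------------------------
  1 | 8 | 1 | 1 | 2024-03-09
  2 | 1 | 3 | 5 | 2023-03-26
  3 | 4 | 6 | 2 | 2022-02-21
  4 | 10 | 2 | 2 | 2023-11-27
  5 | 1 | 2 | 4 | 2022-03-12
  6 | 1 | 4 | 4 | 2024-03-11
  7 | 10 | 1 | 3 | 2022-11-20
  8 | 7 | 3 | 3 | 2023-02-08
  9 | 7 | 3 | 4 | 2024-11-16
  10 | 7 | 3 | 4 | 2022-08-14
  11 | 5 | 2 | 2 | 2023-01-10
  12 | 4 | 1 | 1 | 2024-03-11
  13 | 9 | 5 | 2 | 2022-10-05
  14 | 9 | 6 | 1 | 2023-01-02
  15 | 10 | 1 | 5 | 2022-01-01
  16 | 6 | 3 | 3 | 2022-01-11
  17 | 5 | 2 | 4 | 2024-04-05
SELECT name, signup_year FROM customers WHERE signup_year > (SELECT MIN(signup_year) FROM customers)

Execution result:
name | signup_year
Ivy Smith | 2021
Jack Brown | 2024
Leo Johnson | 2019
Rose Davis | 2020
Rose Johnson | 2019
Grace Miller | 2023
Kate Smith | 2023
Carol Brown | 2022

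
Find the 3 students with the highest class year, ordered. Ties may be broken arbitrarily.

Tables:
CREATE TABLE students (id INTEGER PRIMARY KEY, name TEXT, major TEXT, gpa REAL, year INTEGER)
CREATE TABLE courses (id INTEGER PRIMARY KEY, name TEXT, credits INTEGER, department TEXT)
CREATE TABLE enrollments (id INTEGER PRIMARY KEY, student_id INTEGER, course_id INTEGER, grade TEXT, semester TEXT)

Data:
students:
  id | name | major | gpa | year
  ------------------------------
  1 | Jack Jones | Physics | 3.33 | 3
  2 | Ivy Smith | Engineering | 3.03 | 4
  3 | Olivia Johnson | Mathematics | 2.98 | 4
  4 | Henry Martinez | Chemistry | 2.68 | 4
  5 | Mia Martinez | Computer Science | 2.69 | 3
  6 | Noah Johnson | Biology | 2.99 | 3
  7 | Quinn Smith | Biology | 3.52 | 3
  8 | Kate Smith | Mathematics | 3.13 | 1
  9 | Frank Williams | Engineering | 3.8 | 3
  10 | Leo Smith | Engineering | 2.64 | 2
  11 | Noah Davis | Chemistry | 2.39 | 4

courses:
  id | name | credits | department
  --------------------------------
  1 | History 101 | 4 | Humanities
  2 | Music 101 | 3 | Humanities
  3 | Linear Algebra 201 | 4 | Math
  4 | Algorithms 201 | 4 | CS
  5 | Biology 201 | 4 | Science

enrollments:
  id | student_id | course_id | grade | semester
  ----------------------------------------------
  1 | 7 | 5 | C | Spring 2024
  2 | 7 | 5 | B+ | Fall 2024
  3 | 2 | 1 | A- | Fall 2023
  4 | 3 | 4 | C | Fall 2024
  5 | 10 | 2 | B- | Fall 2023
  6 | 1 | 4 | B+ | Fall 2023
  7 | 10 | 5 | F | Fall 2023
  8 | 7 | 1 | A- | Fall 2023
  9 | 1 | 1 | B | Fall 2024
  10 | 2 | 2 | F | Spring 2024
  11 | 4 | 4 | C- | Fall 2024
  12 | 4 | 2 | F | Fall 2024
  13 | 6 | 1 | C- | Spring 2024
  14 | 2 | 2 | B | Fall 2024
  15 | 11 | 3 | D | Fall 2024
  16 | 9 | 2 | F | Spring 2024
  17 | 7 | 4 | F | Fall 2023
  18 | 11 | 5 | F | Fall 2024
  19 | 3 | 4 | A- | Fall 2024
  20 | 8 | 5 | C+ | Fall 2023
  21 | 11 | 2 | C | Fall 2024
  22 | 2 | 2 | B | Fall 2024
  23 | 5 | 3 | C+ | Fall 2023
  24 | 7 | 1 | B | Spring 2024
SELECT name, year FROM students ORDER BY year DESC LIMIT 3

Execution result:
name | year
Ivy Smith | 4
Olivia Johnson | 4
Henry Martinez | 4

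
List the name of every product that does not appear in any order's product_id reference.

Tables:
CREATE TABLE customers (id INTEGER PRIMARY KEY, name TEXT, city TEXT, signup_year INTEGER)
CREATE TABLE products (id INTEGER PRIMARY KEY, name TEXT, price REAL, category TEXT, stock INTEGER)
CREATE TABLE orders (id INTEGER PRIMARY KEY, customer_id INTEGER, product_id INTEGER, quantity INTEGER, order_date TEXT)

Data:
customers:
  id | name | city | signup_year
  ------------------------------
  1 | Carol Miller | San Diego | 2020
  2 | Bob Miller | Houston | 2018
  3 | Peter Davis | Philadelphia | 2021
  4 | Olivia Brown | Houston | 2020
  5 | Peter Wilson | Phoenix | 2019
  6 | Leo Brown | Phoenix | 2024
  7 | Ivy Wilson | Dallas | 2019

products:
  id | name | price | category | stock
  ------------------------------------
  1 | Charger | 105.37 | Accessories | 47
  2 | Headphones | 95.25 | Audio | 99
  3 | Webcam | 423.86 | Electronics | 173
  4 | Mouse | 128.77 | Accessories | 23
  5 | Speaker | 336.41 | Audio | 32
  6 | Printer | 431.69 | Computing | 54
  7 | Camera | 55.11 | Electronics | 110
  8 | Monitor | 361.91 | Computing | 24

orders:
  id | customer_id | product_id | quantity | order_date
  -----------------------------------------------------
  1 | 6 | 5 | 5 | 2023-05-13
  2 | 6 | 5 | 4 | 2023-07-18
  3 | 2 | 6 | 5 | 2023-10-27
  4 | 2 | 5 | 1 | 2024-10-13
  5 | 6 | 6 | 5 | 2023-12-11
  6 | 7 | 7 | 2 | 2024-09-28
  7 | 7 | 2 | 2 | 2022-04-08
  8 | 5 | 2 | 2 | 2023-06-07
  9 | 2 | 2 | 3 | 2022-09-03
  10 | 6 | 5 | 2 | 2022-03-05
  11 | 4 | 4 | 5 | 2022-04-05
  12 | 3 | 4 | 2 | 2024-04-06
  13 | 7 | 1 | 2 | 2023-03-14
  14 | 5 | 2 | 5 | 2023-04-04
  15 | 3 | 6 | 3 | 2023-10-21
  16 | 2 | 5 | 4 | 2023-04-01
SELECT p.name FROM products p LEFT JOIN orders c ON c.product_id = p.id WHERE c.id IS NULL

Execution result:
name
Webcam
Monitor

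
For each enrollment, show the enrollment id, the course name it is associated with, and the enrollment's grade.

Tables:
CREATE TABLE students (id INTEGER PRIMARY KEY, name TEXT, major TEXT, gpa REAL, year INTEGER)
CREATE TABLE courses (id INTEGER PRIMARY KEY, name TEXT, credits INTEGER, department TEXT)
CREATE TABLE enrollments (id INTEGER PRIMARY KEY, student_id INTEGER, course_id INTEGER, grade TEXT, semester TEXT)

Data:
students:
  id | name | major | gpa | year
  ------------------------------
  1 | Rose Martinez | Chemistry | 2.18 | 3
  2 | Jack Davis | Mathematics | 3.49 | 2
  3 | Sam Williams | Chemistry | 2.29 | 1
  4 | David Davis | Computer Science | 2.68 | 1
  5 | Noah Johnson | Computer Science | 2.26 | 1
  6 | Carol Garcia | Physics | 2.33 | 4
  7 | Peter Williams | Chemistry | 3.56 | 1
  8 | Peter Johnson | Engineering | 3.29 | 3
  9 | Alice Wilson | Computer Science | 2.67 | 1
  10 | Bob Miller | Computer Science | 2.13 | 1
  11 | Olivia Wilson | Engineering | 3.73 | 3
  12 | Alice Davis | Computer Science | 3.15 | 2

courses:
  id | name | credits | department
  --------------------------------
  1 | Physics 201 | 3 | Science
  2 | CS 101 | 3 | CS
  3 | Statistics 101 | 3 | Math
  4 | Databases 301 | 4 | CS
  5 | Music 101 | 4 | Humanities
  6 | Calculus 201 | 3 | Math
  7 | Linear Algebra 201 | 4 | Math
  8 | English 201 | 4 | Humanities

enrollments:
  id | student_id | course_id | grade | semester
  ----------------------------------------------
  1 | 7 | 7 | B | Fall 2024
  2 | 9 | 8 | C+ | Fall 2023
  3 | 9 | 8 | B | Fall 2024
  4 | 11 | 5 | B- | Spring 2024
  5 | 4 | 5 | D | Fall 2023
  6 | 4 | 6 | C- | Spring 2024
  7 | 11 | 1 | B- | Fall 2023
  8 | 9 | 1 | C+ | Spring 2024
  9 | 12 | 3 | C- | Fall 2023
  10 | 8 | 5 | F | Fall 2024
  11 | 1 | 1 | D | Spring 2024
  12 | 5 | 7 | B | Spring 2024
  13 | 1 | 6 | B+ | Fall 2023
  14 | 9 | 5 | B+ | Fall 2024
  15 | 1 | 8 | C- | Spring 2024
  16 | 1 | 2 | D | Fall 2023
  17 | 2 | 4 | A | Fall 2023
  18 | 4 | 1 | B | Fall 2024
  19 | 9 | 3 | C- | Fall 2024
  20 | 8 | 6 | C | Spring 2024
SELECT c.id, p.name AS course, c.grade FROM enrollments c JOIN courses p ON c.course_id = p.id

Execution result:
id | course | grade
1 | Linear Algebra 201 | B
2 | English 201 | C+
3 | English 201 | B
4 | Music 101 | B-
5 | Music 101 | D
6 | Calculus 201 | C-
7 | Physics 201 | B-
8 | Physics 201 | C+
9 | Statistics 101 | C-
10 | Music 101 | F
11 | Physics 201 | D
12 | Linear Algebra 201 | B
13 | Calculus 201 | B+
14 | Music 101 | B+
15 | English 201 | C-
16 | CS 101 | D
17 | Databases 301 | A
18 | Physics 201 | B
19 | Statistics 101 | C-
20 | Calculus 201 | C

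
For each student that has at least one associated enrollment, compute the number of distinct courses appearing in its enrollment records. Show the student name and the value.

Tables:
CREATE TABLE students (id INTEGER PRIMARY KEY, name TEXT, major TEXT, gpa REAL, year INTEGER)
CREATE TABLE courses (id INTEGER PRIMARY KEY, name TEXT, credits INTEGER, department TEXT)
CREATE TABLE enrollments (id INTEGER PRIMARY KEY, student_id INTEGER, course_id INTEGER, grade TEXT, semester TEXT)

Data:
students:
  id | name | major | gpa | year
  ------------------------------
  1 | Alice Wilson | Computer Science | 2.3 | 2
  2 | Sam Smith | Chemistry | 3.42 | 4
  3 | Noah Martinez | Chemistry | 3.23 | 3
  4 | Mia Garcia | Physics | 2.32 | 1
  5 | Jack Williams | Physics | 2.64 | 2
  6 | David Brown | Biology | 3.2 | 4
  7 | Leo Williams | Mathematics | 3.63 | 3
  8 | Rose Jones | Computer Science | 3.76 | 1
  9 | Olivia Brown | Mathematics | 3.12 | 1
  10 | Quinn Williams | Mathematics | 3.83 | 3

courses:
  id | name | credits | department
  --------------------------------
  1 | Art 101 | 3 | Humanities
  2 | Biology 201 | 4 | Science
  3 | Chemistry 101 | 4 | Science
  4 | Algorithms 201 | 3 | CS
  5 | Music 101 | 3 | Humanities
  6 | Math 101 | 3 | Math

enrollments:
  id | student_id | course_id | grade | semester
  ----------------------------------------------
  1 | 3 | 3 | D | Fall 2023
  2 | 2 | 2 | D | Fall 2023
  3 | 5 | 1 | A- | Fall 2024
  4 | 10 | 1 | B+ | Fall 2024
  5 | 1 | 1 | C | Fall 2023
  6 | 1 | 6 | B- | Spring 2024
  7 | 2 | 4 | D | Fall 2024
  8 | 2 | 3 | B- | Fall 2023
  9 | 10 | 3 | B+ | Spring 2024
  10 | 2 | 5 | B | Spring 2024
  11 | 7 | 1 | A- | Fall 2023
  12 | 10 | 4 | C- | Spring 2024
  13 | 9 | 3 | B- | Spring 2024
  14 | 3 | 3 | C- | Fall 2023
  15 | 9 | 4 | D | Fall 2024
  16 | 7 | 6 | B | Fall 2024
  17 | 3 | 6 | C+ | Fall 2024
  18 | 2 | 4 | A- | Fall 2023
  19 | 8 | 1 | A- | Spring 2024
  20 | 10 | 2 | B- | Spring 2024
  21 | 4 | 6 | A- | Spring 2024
SELECT p.name, COUNT(DISTINCT c.course_id) AS distinct_course_count FROM enrollments c JOIN students p ON c.student_id = p.id GROUP BY p.id, p.name

Execution result:
name | distinct_course_count
Alice Wilson | 2
Sam Smith | 4
Noah Martinez | 2
Mia Garcia | 1
Jack Williams | 1
Leo Williams | 2
Rose Jones | 1
Olivia Brown | 2
Quinn Williams | 4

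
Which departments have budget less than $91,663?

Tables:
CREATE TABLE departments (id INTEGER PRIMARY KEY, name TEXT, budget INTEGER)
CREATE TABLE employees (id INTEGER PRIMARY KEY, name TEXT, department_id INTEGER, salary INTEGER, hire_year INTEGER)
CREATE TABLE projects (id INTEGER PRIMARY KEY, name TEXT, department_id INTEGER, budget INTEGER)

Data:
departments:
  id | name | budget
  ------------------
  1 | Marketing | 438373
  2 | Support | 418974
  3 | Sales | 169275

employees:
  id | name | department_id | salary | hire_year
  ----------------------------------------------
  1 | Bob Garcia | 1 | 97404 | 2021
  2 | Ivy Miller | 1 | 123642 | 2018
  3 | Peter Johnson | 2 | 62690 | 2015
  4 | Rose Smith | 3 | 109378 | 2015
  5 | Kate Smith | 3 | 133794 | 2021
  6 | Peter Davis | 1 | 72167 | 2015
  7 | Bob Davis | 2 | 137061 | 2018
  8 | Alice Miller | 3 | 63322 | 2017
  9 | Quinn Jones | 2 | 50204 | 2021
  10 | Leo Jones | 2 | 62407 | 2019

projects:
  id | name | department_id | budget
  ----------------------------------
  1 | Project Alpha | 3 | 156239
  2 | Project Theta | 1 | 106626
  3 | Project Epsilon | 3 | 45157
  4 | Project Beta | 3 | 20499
SELECT name, budget FROM departments WHERE budget < 91663

Execution result:
(no rows)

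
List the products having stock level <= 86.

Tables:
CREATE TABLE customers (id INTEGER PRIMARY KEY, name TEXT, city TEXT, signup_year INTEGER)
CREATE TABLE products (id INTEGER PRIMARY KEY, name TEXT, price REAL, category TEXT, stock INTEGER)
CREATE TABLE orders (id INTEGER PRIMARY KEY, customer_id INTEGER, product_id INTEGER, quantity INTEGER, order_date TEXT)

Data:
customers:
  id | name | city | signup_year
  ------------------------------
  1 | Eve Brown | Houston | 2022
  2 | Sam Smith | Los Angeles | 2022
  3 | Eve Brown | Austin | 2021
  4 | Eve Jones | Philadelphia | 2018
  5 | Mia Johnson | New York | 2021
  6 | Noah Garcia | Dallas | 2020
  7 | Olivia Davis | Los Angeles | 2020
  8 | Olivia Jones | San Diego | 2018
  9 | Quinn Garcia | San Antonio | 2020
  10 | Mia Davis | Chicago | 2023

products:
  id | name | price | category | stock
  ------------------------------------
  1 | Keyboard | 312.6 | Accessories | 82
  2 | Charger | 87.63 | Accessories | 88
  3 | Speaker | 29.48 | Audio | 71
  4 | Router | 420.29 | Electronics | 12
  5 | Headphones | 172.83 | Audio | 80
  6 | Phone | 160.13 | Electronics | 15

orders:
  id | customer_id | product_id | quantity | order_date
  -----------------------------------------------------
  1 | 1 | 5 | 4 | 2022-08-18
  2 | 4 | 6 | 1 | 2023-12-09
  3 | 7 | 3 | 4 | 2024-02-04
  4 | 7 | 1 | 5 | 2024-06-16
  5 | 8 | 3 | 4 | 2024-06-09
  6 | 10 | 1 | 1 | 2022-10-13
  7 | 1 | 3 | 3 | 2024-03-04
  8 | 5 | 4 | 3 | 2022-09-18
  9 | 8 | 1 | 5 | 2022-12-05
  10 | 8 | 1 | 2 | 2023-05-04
SELECT name, stock FROM products WHERE stock <= 86

Execution result:
name | stock
Keyboard | 82
Speaker | 71
Router | 12
Headphones | 80
Phone | 15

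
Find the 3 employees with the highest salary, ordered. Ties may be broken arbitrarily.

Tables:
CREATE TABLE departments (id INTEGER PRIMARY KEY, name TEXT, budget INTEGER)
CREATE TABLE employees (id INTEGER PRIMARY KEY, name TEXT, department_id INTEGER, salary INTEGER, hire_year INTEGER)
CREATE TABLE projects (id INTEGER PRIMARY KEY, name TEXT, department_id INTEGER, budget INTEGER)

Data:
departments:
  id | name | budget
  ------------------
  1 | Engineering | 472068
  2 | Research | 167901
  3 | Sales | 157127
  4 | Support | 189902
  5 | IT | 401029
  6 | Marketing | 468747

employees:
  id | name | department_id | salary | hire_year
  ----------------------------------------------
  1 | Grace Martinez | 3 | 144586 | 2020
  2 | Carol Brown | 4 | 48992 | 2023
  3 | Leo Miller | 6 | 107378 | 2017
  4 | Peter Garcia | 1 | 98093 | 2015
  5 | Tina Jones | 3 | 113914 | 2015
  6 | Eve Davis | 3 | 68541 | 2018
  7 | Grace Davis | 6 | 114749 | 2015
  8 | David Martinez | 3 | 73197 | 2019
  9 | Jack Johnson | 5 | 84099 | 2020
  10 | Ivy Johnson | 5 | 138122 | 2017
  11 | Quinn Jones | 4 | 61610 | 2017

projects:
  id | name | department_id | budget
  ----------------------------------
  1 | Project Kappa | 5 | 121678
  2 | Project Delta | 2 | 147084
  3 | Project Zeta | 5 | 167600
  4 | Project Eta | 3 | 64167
SELECT name, salary FROM employees ORDER BY salary DESC LIMIT 3

Execution result:
name | salary
Grace Martinez | 144586
Ivy Johnson | 138122
Grace Davis | 114749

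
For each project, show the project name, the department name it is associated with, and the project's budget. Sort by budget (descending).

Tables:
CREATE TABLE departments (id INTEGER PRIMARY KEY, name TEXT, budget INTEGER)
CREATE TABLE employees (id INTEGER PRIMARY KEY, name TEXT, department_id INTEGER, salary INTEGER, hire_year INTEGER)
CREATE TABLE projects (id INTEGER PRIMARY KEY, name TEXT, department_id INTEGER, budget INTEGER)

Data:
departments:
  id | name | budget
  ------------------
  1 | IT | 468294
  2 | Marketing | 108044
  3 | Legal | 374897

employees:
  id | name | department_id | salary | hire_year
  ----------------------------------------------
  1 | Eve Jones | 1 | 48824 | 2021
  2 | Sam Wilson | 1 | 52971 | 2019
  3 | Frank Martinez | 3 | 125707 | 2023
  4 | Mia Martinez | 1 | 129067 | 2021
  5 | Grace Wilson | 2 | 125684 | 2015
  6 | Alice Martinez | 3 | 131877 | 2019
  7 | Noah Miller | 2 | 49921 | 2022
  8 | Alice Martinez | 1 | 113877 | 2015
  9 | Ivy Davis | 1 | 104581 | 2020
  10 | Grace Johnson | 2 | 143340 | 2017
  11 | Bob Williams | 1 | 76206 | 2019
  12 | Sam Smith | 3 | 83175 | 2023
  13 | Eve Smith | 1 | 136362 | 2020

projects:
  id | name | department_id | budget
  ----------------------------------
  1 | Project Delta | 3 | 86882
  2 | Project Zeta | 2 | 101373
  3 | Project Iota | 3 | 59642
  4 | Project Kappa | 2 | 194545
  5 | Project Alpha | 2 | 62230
SELECT c.name, p.name AS department, c.budget FROM projects c JOIN departments p ON c.department_id = p.id ORDER BY c.budget DESC

Execution result:
name | department | budget
Project Kappa | Marketing | 194545
Project Zeta | Marketing | 101373
Project Delta | Legal | 86882
Project Alpha | Marketing | 62230
Project Iota | Legal | 59642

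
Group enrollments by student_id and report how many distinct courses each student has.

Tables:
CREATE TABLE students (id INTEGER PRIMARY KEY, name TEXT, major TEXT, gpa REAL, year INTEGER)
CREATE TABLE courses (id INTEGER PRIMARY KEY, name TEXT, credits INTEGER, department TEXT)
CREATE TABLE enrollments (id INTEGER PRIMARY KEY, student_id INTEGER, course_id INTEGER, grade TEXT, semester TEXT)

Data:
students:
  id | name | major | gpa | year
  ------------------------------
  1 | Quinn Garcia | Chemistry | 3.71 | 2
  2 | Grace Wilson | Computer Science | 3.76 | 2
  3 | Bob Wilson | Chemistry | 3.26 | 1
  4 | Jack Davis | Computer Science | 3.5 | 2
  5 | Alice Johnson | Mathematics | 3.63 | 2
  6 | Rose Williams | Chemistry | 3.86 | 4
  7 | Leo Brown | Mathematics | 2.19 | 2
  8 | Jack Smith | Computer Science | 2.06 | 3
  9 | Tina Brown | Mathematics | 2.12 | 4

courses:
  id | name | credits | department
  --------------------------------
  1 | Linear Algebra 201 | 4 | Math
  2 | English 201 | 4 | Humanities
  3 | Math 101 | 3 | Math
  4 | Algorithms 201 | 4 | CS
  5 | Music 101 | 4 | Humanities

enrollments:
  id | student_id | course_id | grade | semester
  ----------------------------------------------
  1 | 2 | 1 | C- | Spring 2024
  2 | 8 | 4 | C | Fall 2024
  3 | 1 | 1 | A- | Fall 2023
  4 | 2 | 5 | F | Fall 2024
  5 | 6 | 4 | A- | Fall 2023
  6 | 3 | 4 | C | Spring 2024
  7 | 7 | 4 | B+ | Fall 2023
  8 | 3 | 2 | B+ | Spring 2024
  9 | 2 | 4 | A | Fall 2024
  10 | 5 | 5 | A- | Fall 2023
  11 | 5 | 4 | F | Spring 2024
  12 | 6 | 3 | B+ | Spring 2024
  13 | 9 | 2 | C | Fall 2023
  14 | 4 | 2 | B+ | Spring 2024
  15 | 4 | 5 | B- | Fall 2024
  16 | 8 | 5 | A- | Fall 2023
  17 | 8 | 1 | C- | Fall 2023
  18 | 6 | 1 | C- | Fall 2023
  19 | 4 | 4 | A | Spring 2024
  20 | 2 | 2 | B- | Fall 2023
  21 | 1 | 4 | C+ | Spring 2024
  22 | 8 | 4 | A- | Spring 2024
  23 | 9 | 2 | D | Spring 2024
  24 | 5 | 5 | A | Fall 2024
SELECT student_id, COUNT(DISTINCT course_id) AS distinct_course_count FROM enrollments GROUP BY student_id

Execution result:
student_id | distinct_course_count
1 | 2
2 | 4
3 | 2
4 | 3
5 | 2
6 | 3
7 | 1
8 | 3
9 | 1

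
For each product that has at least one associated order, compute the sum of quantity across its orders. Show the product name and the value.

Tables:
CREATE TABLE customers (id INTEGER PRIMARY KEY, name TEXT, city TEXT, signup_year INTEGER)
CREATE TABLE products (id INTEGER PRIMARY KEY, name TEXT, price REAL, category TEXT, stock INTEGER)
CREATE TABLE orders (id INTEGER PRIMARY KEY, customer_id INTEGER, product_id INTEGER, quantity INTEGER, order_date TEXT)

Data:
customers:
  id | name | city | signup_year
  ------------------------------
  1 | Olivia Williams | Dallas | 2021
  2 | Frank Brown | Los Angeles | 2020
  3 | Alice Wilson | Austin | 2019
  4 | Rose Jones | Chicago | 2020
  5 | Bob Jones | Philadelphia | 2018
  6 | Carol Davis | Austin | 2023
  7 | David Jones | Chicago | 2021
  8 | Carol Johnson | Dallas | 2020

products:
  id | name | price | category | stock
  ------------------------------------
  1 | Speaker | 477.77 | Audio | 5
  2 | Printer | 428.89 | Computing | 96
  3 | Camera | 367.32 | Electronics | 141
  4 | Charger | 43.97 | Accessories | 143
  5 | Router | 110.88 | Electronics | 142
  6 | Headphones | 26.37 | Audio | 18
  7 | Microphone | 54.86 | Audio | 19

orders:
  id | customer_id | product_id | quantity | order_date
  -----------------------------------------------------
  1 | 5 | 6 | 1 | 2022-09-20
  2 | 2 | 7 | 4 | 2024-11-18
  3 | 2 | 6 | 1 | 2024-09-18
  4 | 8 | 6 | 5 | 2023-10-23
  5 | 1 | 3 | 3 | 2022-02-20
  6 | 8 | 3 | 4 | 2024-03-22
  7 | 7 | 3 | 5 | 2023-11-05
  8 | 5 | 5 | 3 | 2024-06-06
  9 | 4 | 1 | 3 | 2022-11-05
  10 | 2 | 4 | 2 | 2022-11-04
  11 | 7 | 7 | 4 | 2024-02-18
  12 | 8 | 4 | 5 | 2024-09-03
SELECT p.name, SUM(c.quantity) AS sum_quantity FROM orders c JOIN products p ON c.product_id = p.id GROUP BY p.id, p.name

Execution result:
name | sum_quantity
Speaker | 3
Camera | 12
Charger | 7
Router | 3
Headphones | 7
Microphone | 8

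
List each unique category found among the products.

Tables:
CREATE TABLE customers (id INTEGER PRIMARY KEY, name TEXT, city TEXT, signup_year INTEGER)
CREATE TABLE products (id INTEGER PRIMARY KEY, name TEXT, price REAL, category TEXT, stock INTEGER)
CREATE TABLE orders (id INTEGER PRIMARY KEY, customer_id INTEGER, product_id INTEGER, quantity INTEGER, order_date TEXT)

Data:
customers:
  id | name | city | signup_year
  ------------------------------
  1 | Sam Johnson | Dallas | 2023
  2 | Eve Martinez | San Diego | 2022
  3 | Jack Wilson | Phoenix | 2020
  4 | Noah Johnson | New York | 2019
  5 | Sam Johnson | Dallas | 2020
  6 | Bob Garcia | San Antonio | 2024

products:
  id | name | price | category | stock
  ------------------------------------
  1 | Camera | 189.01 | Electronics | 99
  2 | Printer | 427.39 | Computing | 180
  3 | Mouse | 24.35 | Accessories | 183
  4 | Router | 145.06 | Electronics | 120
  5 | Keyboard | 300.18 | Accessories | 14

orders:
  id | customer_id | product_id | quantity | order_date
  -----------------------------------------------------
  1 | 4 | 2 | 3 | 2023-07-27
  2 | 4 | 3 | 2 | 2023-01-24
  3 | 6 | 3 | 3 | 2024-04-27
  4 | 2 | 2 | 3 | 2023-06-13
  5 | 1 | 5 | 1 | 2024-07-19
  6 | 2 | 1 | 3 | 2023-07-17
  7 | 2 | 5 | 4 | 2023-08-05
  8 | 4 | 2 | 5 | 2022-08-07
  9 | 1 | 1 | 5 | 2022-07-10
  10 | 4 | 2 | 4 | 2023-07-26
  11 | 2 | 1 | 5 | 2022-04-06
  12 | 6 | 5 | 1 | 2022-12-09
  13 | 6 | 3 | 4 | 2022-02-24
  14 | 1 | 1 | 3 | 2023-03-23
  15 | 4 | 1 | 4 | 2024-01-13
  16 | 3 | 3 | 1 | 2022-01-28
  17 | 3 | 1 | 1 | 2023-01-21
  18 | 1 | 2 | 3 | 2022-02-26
SELECT DISTINCT category FROM products

Execution result:
category
Electronics
Computing
Accessories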